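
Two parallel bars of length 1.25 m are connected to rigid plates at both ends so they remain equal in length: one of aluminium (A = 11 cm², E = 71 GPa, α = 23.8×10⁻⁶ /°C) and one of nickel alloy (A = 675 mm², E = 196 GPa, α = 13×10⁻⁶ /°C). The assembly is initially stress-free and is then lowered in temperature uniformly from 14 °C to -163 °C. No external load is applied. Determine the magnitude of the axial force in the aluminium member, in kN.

P ≈ 93.9 kN (tensile in the aluminium)

The aluminium has the larger α, so on cooling it would change length more than the nickel alloy if both were free. The rigid plates force a common final length, so the aluminium is put into tension and the nickel alloy into compression, with equal and opposite forces P (no external load).
Compatibility of the two members (thermal + elastic change equal): (α₁ − α₂)ΔT = P·[1/(A₁E₁) + 1/(A₂E₂)].
|α₁ − α₂|·ΔT = 10.8×10⁻⁶ × 177 = 0.001912.
1/(A₁E₁) + 1/(A₂E₂) = 1/(1100×71×10³) + 1/(675×196×10³) = 2.036×10⁻⁸ N⁻¹.
So P = 0.001912 / 2.036×10⁻⁸ = 93.88 kN.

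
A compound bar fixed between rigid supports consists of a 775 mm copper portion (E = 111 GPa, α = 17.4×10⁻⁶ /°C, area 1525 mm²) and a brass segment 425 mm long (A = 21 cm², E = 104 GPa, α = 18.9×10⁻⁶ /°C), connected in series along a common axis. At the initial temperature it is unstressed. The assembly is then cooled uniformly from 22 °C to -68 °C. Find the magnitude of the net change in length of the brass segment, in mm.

|ΔL| ≈ 0.145 mm

If the supports were absent, the total length change would be Σ αᵢΔT Lᵢ = 17.4×10⁻⁶×90×775 + 18.9×10⁻⁶×90×425 = 1.937 mm.
The rigid supports impose zero overall length change; the single axial force P common to all segments must satisfy P Σ Lᵢ/(AᵢEᵢ) = δ_free.
Σ Lᵢ/(AᵢEᵢ) = 775/(1525×111×10³) + 425/(2100×104×10³) = 6.524×10⁻⁶ mm/N.
Hence P = δ_free / Σ(L/AE) = 1.937/6.524×10⁻⁶ = 296.8 kN (tensile).
For the brass segment, free thermal change = 18.9×10⁻⁶×90×425 = 0.7229 mm and elastic change from P = 296800×425/(2100×104×10³) = 0.5776 mm; these oppose, so the net change is 0.145 mm (segment shortens).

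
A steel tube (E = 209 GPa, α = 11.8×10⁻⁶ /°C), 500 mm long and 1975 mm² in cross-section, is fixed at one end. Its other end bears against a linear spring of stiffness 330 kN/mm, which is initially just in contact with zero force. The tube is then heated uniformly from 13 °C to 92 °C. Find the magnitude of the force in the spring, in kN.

P ≈ 110 kN

If the spring were absent the tube would lengthen by αΔT L = 11.8×10⁻⁶ × 79 × 500 = 0.4661 mm.
Let P be the compressive force at the spring. The tube shortens elastically by PL/(AE) and the spring compresses by P/k; together these equal δ_free.
P [ L/(AE) + 1/k ] = δ_free → P [ 500/(1975×209×10³) + 1/(330×10³) ] = 0.4661.
P = 0.4661 / 4.242×10⁻⁶ = 109900 N.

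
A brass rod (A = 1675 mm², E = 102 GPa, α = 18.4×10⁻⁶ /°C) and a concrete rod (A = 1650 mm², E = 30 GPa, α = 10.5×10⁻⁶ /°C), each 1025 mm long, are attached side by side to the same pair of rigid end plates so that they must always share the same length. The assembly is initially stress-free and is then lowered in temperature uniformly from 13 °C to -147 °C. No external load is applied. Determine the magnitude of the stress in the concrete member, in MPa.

σ ≈ 29.4 MPa (compressive)

Both members must finish at the same length. With the larger α, the brass tends to over-contract; the plates restrain it, putting the brass in tension and the concrete in compression. With no external load the two internal forces are equal and opposite, magnitude P.
Compatibility of the two members (thermal + elastic change equal): (α₁ − α₂)ΔT = P·[1/(A₁E₁) + 1/(A₂E₂)].
|α₁ − α₂|·ΔT = 7.9×10⁻⁶ × 160 = 0.001264.
1/(A₁E₁) + 1/(A₂E₂) = 1/(1675×102×10³) + 1/(1650×30×10³) = 2.606×10⁻⁸ N⁻¹.
P = 0.001264 / 2.606×10⁻⁸ = 48510 N = 48.51 kN.
σ_{concrete} = P/A₂ = 48510/1650 = 29.4 MPa, compressive.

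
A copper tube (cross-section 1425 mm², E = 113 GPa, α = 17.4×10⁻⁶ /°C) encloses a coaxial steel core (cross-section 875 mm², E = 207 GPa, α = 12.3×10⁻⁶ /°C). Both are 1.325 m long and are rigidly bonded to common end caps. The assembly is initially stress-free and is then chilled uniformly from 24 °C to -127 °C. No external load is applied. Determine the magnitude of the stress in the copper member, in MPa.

σ ≈ 46.1 MPa (tensile)

The copper has the larger α, so on cooling it would change length more than the steel if both were free. The rigid plates force a common final length, so the copper is put into tension and the steel into compression, with equal and opposite forces P (no external load).
Compatibility of the two members (thermal + elastic change equal): (α₁ − α₂)ΔT = P·[1/(A₁E₁) + 1/(A₂E₂)].
|α₁ − α₂|·ΔT = 5.1×10⁻⁶ × 151 = 0.0007701.
1/(A₁E₁) + 1/(A₂E₂) = 1/(1425×113×10³) + 1/(875×207×10³) = 1.173×10⁻⁸ N⁻¹.
So P = 0.0007701 / 1.173×10⁻⁸ = 65.65 kN.
σ_{copper} = P/A₁ = 65650/1425 = 46.07 MPa, tensile.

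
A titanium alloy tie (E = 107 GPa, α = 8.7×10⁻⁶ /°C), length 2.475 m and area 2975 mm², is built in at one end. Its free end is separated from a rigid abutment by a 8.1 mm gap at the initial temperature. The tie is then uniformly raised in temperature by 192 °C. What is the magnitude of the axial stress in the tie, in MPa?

σ ≈ 0 MPa

Unrestrained expansion: δ_free = αΔT L = 8.7×10⁻⁶ × 192 × 2475 = 4.134 mm.
This is smaller than the 8.1 mm clearance, so the tie expands freely without reaching the stop — the stress is zero.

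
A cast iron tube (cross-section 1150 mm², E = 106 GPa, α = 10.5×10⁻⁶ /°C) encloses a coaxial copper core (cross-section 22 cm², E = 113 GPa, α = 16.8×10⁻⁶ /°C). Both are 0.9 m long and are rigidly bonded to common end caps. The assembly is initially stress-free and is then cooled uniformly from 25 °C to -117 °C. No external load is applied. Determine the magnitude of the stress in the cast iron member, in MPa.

Equilibrium of a rigid end plate with no external load gives equal and opposite internal forces ±P in the two members. Since α_{copper} > α_{cast iron}, cooling drives the copper into tension and the cast iron into compression.
Compatibility of the two members (thermal + elastic change equal): (α₁ − α₂)ΔT = P·[1/(A₁E₁) + 1/(A₂E₂)].
|α₁ − α₂|·ΔT = 6.3×10⁻⁶ × 142 = 0.0008946.
1/(A₁E₁) + 1/(A₂E₂) = 1/(1150×106×10³) + 1/(2200×113×10³) = 1.223×10⁻⁸ N⁻¹.
P = 0.0008946 / 1.223×10⁻⁸ = 73170 N = 73.17 kN.
σ_{cast iron} = P/A₁ = 73170/1150 = 63.63 MPa, compressive.

σ ≈ 63.6 MPa (compressive)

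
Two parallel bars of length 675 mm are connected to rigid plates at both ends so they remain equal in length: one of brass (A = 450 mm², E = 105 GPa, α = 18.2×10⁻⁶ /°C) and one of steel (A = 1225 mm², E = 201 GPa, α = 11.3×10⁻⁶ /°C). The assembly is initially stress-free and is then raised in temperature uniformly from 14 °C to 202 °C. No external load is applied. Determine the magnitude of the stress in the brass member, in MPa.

Both members must finish at the same length. With the larger α, the brass tends to over-expand; the plates restrain it, putting the brass in compression and the steel in tension. With no external load the two internal forces are equal and opposite, magnitude P.
Compatibility of the two members (thermal + elastic change equal): (α₁ − α₂)ΔT = P·[1/(A₁E₁) + 1/(A₂E₂)].
|α₁ − α₂|·ΔT = 6.9×10⁻⁶ × 188 = 0.001297.
1/(A₁E₁) + 1/(A₂E₂) = 1/(450×105×10³) + 1/(1225×201×10³) = 2.523×10⁻⁸ N⁻¹.
P = 0.001297 / 2.523×10⁻⁸ = 51420 N = 51.42 kN.
σ_{brass} = P/A₁ = 51420/450 = 114.3 MPa, compressive.

σ ≈ 114 MPa (compressive)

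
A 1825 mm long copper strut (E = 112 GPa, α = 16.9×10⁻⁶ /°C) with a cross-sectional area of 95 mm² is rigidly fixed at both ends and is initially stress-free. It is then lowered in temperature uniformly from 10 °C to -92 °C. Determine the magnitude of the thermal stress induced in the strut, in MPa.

With length fixed, the mechanical strain must cancel the thermal strain αΔT = 16.9×10⁻⁶ × 102 = 1723.8×10⁻⁶.
The stress required to suppress this strain is σ = Eε = 112×10³ × 1723.8×10⁻⁶ = 193.1 MPa, tensile since the strut is trying to contract.

σ ≈ 193 MPa (tensile)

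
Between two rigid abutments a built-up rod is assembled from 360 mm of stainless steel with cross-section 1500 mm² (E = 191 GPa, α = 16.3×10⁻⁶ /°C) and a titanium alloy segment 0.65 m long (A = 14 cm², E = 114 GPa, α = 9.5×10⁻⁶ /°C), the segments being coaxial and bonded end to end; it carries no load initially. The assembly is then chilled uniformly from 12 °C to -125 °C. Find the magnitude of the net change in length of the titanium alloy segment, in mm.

|ΔL| ≈ 0.415 mm

With the walls removed the bar would change length by δ_free = Σ αᵢΔT Lᵢ = 16.3×10⁻⁶×137×360 + 9.5×10⁻⁶×137×650 = 1.65 mm.
Since the ends are fixed, an axial force P builds up, equal in every segment, with P · Σ Lᵢ/(AᵢEᵢ) = δ_free.
Σ Lᵢ/(AᵢEᵢ) = 360/(1500×191×10³) + 650/(1400×114×10³) = 5.329×10⁻⁶ mm/N.
Hence P = δ_free / Σ(L/AE) = 1.65/5.329×10⁻⁶ = 309.6 kN (tensile).
For the titanium alloy segment, free thermal change = 9.5×10⁻⁶×137×650 = 0.846 mm and elastic change from P = 309600×650/(1400×114×10³) = 1.261 mm; these oppose, so the net change is 0.415 mm (segment lengthens).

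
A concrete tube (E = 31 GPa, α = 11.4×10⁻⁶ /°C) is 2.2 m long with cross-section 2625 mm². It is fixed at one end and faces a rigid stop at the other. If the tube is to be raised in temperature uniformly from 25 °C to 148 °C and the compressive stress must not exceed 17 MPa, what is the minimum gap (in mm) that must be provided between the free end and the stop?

g ≈ 1.88 mm

Free expansion if unrestrained: δ_free = αΔT L = 11.4×10⁻⁶ × 123 × 2200 = 3.085 mm.
A stress of 17 MPa corresponds to the wall pushing the tube back by σL/E = 17×2200/(31×10³) = 1.206 mm.
So the gap has to take up the difference, g_min = δ_free − σL/E = 3.085 − 1.206 = 1.878 mm.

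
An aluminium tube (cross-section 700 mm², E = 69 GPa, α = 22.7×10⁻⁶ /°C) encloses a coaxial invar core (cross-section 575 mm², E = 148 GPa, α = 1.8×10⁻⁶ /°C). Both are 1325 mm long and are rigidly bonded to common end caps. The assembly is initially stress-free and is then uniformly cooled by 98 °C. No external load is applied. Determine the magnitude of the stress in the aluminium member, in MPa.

The aluminium has the larger α, so on cooling it would change length more than the invar if both were free. The rigid plates force a common final length, so the aluminium is put into tension and the invar into compression, with equal and opposite forces P (no external load).
Compatibility of the two members (thermal + elastic change equal): (α₁ − α₂)ΔT = P·[1/(A₁E₁) + 1/(A₂E₂)].
|α₁ − α₂|·ΔT = 20.9×10⁻⁶ × 98 = 0.002048.
1/(A₁E₁) + 1/(A₂E₂) = 1/(700×69×10³) + 1/(575×148×10³) = 3.245×10⁻⁸ N⁻¹.
P = 0.002048 / 3.245×10⁻⁸ = 63110 N = 63.11 kN.
σ_{aluminium} = P/A₁ = 63110/700 = 90.16 MPa, tensile.

σ ≈ 90.2 MPa (tensile)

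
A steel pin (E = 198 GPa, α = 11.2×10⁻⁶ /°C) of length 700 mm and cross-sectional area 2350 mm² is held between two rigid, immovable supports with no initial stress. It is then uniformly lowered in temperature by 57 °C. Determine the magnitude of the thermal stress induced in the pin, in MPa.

With length fixed, the mechanical strain must cancel the thermal strain αΔT = 11.2×10⁻⁶ × 57 = 638.4×10⁻⁶.
Hence σ = E·αΔT = 198×10³ × 638.4×10⁻⁶ = 126.4 MPa, tensile.

σ ≈ 126 MPa (tensile)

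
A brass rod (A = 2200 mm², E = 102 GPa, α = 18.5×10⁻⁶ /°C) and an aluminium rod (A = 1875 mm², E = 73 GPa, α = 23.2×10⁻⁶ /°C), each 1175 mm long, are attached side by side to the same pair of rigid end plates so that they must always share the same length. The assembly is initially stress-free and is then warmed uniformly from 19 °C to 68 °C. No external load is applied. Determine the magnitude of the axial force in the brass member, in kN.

Both members must finish at the same length. With the larger α, the aluminium tends to over-expand; the plates restrain it, putting the aluminium in compression and the brass in tension. With no external load the two internal forces are equal and opposite, magnitude P.
Compatibility of the two members (thermal + elastic change equal): (α₁ − α₂)ΔT = P·[1/(A₁E₁) + 1/(A₂E₂)].
|α₁ − α₂|·ΔT = 4.7×10⁻⁶ × 49 = 0.0002303.
1/(A₁E₁) + 1/(A₂E₂) = 1/(2200×102×10³) + 1/(1875×73×10³) = 1.176×10⁻⁸ N⁻¹.
So P = 0.0002303 / 1.176×10⁻⁸ = 19.58 kN.

P ≈ 19.6 kN (tensile in the brass)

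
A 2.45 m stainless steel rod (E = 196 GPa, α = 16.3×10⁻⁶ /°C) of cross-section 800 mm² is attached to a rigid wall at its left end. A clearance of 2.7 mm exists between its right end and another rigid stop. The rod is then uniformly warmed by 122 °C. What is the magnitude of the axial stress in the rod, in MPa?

Free thermal elongation = αΔT L = 16.3×10⁻⁶ × 122 × 2450 = 4.872 mm.
The gap closes (δ_free > 2.7 mm) and the wall then resists a further 4.872 − 2.7 = 2.172 mm of expansion.
Compatibility: PL/(AE) = 2.172 mm, so σ = P/A = E × (2.172/2450) = 173.8 MPa.

σ ≈ 174 MPa (compressive)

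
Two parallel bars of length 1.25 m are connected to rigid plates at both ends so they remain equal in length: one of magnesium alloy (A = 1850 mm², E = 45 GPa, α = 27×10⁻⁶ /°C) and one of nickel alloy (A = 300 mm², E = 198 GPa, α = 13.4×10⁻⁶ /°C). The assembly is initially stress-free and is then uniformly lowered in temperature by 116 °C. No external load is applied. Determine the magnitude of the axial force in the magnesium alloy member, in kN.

Equilibrium of a rigid end plate with no external load gives equal and opposite internal forces ±P in the two members. Since α_{magnesium alloy} > α_{nickel alloy}, cooling drives the magnesium alloy into tension and the nickel alloy into compression.
Compatibility of the two members (thermal + elastic change equal): (α₁ − α₂)ΔT = P·[1/(A₁E₁) + 1/(A₂E₂)].
|α₁ − α₂|·ΔT = 13.6×10⁻⁶ × 116 = 0.001578.
1/(A₁E₁) + 1/(A₂E₂) = 1/(1850×45×10³) + 1/(300×198×10³) = 2.885×10⁻⁸ N⁻¹.
P = 0.001578 / 2.885×10⁻⁸ = 54690 N = 54.69 kN.

P ≈ 54.7 kN (tensile in the magnesium alloy)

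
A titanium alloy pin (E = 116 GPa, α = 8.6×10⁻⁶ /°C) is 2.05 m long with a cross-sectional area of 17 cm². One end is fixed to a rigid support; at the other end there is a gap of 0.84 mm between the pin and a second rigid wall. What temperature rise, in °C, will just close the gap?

The gap closes when αΔT L = 0.84 mm, since the pin is still unstressed at that instant.
So ΔT = g/(αL) = 0.84/(8.6×10⁻⁶ × 2050) = 47.65 °C.

ΔT ≈ 47.6 °C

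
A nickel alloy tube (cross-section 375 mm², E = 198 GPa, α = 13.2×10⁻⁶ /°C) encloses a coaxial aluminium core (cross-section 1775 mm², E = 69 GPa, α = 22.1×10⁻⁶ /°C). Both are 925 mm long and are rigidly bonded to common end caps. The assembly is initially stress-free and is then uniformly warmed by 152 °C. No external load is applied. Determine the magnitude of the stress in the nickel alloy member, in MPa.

The aluminium has the larger α, so on heating it would change length more than the nickel alloy if both were free. The rigid plates force a common final length, so the aluminium is put into compression and the nickel alloy into tension, with equal and opposite forces P (no external load).
Equating the net (thermal + elastic) strains gives |α₁ − α₂|·ΔT = P·[1/(A₁E₁) + 1/(A₂E₂)].
|α₁ − α₂|·ΔT = 8.9×10⁻⁶ × 152 = 0.001353.
1/(A₁E₁) + 1/(A₂E₂) = 1/(375×198×10³) + 1/(1775×69×10³) = 2.163×10⁻⁸ N⁻¹.
P = 0.001353 / 2.163×10⁻⁸ = 62530 N = 62.53 kN.
σ_{nickel alloy} = P/A₁ = 62530/375 = 166.8 MPa, tensile.

σ ≈ 167 MPa (tensile)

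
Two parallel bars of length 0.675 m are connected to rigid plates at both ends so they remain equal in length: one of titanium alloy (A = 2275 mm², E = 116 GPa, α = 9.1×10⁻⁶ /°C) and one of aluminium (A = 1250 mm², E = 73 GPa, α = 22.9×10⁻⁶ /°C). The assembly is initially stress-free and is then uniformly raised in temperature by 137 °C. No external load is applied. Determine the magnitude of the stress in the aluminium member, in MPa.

Equilibrium of a rigid end plate with no external load gives equal and opposite internal forces ±P in the two members. Since α_{aluminium} > α_{titanium alloy}, heating drives the aluminium into compression and the titanium alloy into tension.
Equating the net (thermal + elastic) strains gives |α₁ − α₂|·ΔT = P·[1/(A₁E₁) + 1/(A₂E₂)].
|α₁ − α₂|·ΔT = 13.8×10⁻⁶ × 137 = 0.001891.
1/(A₁E₁) + 1/(A₂E₂) = 1/(2275×116×10³) + 1/(1250×73×10³) = 1.475×10⁻⁸ N⁻¹.
P = 0.001891 / 1.475×10⁻⁸ = 128200 N = 128.2 kN.
σ_{aluminium} = P/A₂ = 128200/1250 = 102.6 MPa, compressive.

σ ≈ 103 MPa (compressive)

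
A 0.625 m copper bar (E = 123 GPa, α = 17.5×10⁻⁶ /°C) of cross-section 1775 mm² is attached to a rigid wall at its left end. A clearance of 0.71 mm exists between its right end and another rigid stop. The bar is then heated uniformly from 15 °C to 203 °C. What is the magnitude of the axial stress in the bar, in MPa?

Free thermal elongation = αΔT L = 17.5×10⁻⁶ × 188 × 625 = 2.056 mm.
The gap closes (δ_free > 0.71 mm) and the wall then resists a further 2.056 − 0.71 = 1.346 mm of expansion.
That suppressed elongation corresponds to σ = E·Δ/L = 123×10³ × 1.346/625 = 264.9 MPa.

σ ≈ 265 MPa (compressive)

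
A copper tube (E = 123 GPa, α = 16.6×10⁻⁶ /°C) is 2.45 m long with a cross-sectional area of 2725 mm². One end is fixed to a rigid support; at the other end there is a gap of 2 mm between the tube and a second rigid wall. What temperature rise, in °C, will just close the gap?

ΔT ≈ 49.2 °C

The gap closes when αΔT L = 2 mm, since the tube is still unstressed at that instant.
So ΔT = g/(αL) = 2/(16.6×10⁻⁶ × 2450) = 49.18 °C.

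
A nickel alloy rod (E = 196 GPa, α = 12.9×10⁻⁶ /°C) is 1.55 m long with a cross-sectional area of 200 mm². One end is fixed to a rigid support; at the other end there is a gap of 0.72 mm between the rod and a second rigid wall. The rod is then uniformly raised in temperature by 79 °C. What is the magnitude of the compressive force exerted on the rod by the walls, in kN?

P ≈ 21.7 kN

Unrestrained expansion: δ_free = αΔT L = 12.9×10⁻⁶ × 79 × 1550 = 1.58 mm.
After closing the 0.72 mm clearance, 1.58 − 0.72 = 0.8596 mm of expansion remains to be suppressed by the wall.
Compatibility: PL/(AE) = 0.8596 mm, so σ = P/A = E × (0.8596/1550) = 108.7 MPa.
Force on the wall = σA = 108.7 × 200 mm² = 21.74 kN.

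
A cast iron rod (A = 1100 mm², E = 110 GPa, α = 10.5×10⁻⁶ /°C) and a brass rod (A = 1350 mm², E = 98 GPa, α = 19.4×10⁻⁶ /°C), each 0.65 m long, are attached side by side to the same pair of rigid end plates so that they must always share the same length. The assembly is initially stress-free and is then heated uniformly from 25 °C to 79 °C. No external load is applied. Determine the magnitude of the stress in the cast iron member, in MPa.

Equilibrium of a rigid end plate with no external load gives equal and opposite internal forces ±P in the two members. Since α_{brass} > α_{cast iron}, heating drives the brass into compression and the cast iron into tension.
Equating the net (thermal + elastic) strains gives |α₁ − α₂|·ΔT = P·[1/(A₁E₁) + 1/(A₂E₂)].
|α₁ − α₂|·ΔT = 8.9×10⁻⁶ × 54 = 0.0004806.
1/(A₁E₁) + 1/(A₂E₂) = 1/(1100×110×10³) + 1/(1350×98×10³) = 1.582×10⁻⁸ N⁻¹.
P = 0.0004806 / 1.582×10⁻⁸ = 30370 N = 30.37 kN.
σ_{cast iron} = P/A₁ = 30370/1100 = 27.61 MPa, tensile.

σ ≈ 27.6 MPa (tensile)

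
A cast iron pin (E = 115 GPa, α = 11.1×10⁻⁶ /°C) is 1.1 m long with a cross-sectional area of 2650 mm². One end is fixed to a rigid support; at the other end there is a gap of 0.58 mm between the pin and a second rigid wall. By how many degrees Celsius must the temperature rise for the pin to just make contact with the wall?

ΔT ≈ 47.5 °C

Contact occurs when the free expansion equals the gap: αΔT L = 0.58 mm.
So ΔT = g/(αL) = 0.58/(11.1×10⁻⁶ × 1100) = 47.5 °C.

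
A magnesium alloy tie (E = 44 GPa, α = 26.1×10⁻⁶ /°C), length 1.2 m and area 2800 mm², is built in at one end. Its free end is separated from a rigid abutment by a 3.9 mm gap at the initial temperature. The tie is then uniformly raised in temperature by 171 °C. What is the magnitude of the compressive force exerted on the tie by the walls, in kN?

If the wall were absent the tie would grow by αΔT L = 26.1×10⁻⁶ × 171 × 1200 = 5.356 mm.
This exceeds the 3.9 mm gap, so the wall pushes back. The portion of expansion that must be recovered elastically is δ_free − gap = 5.356 − 3.9 = 1.456 mm.
That suppressed elongation corresponds to σ = E·Δ/L = 44×10³ × 1.456/1200 = 53.38 MPa.
P = σA = 53.38 × 2800 = 149.5 kN.

P ≈ 149 kN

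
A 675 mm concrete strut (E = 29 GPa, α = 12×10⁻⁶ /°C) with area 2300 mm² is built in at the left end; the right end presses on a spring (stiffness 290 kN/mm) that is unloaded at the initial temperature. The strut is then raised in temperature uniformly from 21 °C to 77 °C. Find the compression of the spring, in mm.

If the spring were absent the strut would lengthen by αΔT L = 12×10⁻⁶ × 56 × 675 = 0.4536 mm.
With a force P in the spring, the elastic change of the strut is PL/(AE) and that of the spring is P/k; compatibility requires their sum to equal δ_free.
So P = δ_free / [L/(AE) + 1/k] = 0.4536 / [ 675/(2300×29×10³) + 1/(290×10³) ].
P = 0.4536 / 1.357×10⁻⁵ = 33430 N.
Spring compression = P/k = 33430/(290×10³) = 0.1153 mm.

δ ≈ 0.115 mm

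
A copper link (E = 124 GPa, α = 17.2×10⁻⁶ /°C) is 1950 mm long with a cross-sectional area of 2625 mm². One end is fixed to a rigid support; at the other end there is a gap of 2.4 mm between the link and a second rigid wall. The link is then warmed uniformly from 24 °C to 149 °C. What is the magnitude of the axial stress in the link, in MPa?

Free thermal elongation = αΔT L = 17.2×10⁻⁶ × 125 × 1950 = 4.192 mm.
The gap closes (δ_free > 2.4 mm) and the wall then resists a further 4.192 − 2.4 = 1.792 mm of expansion.
That suppressed elongation corresponds to σ = E·Δ/L = 124×10³ × 1.792/1950 = 114 MPa.

σ ≈ 114 MPa (compressive)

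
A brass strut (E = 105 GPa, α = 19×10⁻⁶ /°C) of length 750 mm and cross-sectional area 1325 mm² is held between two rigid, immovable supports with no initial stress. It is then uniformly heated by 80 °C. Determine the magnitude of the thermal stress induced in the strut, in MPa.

σ ≈ 160 MPa (compressive)

With length fixed, the mechanical strain must cancel the thermal strain αΔT = 19×10⁻⁶ × 80 = 1520×10⁻⁶.
σ = EαΔT = 105×10³ × 19×10⁻⁶ × 80 = 159.6 MPa (compressive; the strut is trying to expand).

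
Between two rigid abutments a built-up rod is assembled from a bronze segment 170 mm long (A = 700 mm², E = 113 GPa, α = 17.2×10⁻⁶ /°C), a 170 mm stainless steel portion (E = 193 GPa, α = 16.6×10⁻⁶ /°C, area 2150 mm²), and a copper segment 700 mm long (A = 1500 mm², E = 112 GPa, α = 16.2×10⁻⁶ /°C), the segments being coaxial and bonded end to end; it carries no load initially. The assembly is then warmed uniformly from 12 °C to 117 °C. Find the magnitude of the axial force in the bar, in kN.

Free thermal expansion of the whole bar: Σ αᵢΔT Lᵢ = 17.2×10⁻⁶×105×170 + 16.6×10⁻⁶×105×170 + 16.2×10⁻⁶×105×700 = 1.794 mm.
The rigid supports impose zero overall length change; the single axial force P common to all segments must satisfy P Σ Lᵢ/(AᵢEᵢ) = δ_free.
The series flexibility is Σ Lᵢ/(AᵢEᵢ) = 170/(700×113×10³) + 170/(2150×193×10³) + 700/(1500×112×10³) = 6.726×10⁻⁶ mm/N.
P = 1.794 / 6.726×10⁻⁶ = 266700 N = 266.7 kN, compressive.

P ≈ 267 kN (compressive)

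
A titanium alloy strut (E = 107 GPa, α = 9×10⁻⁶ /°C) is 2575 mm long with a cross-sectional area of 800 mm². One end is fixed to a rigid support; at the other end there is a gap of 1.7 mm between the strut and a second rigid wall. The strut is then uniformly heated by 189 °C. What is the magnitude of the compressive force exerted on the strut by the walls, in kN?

If the wall were absent the strut would grow by αΔT L = 9×10⁻⁶ × 189 × 2575 = 4.38 mm.
The gap closes (δ_free > 1.7 mm) and the wall then resists a further 4.38 − 1.7 = 2.68 mm of expansion.
That suppressed elongation corresponds to σ = E·Δ/L = 107×10³ × 2.68/2575 = 111.4 MPa.
Force on the wall = σA = 111.4 × 800 mm² = 89.09 kN.

P ≈ 89.1 kN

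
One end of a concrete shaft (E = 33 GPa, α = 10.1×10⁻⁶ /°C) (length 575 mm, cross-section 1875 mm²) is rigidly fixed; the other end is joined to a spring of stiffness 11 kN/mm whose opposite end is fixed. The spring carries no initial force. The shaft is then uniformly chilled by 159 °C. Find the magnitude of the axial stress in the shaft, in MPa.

σ ≈ 4.91 MPa (tensile)

If the spring were absent the shaft would shorten by αΔT L = 10.1×10⁻⁶ × 159 × 575 = 0.9234 mm.
With a force P in the spring, the elastic change of the shaft is PL/(AE) and that of the spring is P/k; compatibility requires their sum to equal δ_free.
So P = δ_free / [L/(AE) + 1/k] = 0.9234 / [ 575/(1875×33×10³) + 1/(11×10³) ].
P = 0.9234 / 0.0001002 = 9215 N.
σ = P/A = 9215/1875 = 4.915 MPa.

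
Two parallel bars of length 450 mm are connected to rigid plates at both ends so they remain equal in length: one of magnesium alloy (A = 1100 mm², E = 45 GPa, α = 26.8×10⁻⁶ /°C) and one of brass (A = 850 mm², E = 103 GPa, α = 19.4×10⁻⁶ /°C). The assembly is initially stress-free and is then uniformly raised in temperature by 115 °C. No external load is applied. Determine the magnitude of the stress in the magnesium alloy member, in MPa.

σ ≈ 24.5 MPa (compressive)

Both members must finish at the same length. With the larger α, the magnesium alloy tends to over-expand; the plates restrain it, putting the magnesium alloy in compression and the brass in tension. With no external load the two internal forces are equal and opposite, magnitude P.
Setting the final lengths equal and cancelling L: (α₁ − α₂)ΔT = P/(A₁E₁) + P/(A₂E₂).
|α₁ − α₂|·ΔT = 7.4×10⁻⁶ × 115 = 0.000851.
1/(A₁E₁) + 1/(A₂E₂) = 1/(1100×45×10³) + 1/(850×103×10³) = 3.162×10⁻⁸ N⁻¹.
P = 0.000851 / 3.162×10⁻⁸ = 26910 N = 26.91 kN.
σ_{magnesium alloy} = P/A₁ = 26910/1100 = 24.46 MPa, compressive.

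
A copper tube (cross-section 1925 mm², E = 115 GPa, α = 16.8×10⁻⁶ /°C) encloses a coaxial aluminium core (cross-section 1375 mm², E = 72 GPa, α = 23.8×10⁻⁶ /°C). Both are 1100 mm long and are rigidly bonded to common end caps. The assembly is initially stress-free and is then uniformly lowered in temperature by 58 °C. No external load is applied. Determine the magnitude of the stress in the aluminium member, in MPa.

σ ≈ 20.2 MPa (tensile)

Equilibrium of a rigid end plate with no external load gives equal and opposite internal forces ±P in the two members. Since α_{aluminium} > α_{copper}, cooling drives the aluminium into tension and the copper into compression.
Compatibility of the two members (thermal + elastic change equal): (α₁ − α₂)ΔT = P·[1/(A₁E₁) + 1/(A₂E₂)].
|α₁ − α₂|·ΔT = 7×10⁻⁶ × 58 = 0.000406.
1/(A₁E₁) + 1/(A₂E₂) = 1/(1925×115×10³) + 1/(1375×72×10³) = 1.462×10⁻⁸ N⁻¹.
P = 0.000406 / 1.462×10⁻⁸ = 27770 N = 27.77 kN.
σ_{aluminium} = P/A₂ = 27770/1375 = 20.2 MPa, tensile.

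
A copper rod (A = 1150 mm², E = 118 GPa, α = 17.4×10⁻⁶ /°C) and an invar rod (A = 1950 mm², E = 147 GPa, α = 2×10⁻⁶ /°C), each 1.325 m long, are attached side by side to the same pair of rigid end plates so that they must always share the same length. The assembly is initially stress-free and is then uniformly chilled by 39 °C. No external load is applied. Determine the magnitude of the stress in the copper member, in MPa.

σ ≈ 48.1 MPa (tensile)

Equilibrium of a rigid end plate with no external load gives equal and opposite internal forces ±P in the two members. Since α_{copper} > α_{invar}, cooling drives the copper into tension and the invar into compression.
Compatibility of the two members (thermal + elastic change equal): (α₁ − α₂)ΔT = P·[1/(A₁E₁) + 1/(A₂E₂)].
|α₁ − α₂|·ΔT = 15.4×10⁻⁶ × 39 = 0.0006006.
1/(A₁E₁) + 1/(A₂E₂) = 1/(1150×118×10³) + 1/(1950×147×10³) = 1.086×10⁻⁸ N⁻¹.
So P = 0.0006006 / 1.086×10⁻⁸ = 55.32 kN.
σ_{copper} = P/A₁ = 55320/1150 = 48.1 MPa, tensile.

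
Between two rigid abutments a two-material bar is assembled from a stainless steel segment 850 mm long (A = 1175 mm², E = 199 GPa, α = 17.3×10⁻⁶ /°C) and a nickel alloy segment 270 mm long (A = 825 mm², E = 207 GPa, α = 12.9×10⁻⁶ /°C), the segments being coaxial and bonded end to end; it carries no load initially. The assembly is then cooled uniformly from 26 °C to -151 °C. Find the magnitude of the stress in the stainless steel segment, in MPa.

With the walls removed the bar would change length by δ_free = Σ αᵢΔT Lᵢ = 17.3×10⁻⁶×177×850 + 12.9×10⁻⁶×177×270 = 3.219 mm.
The rigid supports impose zero overall length change; the single axial force P common to all segments must satisfy P Σ Lᵢ/(AᵢEᵢ) = δ_free.
Σ Lᵢ/(AᵢEᵢ) = 850/(1175×199×10³) + 270/(825×207×10³) = 5.216×10⁻⁶ mm/N.
So P = 3.219 / 5.216×10⁻⁶ = 617.2 kN, tensile.
σ_{stainless steel} = P / A = 617200 / 1175 = 525.2 MPa.

σ ≈ 525 MPa (tensile)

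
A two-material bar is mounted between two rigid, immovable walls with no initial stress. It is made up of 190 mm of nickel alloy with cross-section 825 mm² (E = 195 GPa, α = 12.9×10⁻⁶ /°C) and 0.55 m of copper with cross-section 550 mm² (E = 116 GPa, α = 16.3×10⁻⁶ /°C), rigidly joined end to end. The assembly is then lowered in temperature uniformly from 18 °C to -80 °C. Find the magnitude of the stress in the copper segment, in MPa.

σ ≈ 208 MPa (tensile)

If the supports were absent, the total length change would be Σ αᵢΔT Lᵢ = 12.9×10⁻⁶×98×190 + 16.3×10⁻⁶×98×550 = 1.119 mm.
The walls prevent any net length change, so an axial force P (same in every segment) develops. Compatibility: P · Σ Lᵢ/(AᵢEᵢ) = δ_free.
Σ Lᵢ/(AᵢEᵢ) = 190/(825×195×10³) + 550/(550×116×10³) = 9.802×10⁻⁶ mm/N.
Hence P = δ_free / Σ(L/AE) = 1.119/9.802×10⁻⁶ = 114.1 kN (tensile).
σ_{copper} = P / A = 114100 / 550 = 207.5 MPa.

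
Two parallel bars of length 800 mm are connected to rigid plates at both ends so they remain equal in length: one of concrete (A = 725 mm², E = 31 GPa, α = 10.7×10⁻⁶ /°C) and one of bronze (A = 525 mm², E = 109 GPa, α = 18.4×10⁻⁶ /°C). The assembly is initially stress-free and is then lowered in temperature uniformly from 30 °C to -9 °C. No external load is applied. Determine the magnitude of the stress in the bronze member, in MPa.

σ ≈ 9.23 MPa (tensile)

The bronze has the larger α, so on cooling it would change length more than the concrete if both were free. The rigid plates force a common final length, so the bronze is put into tension and the concrete into compression, with equal and opposite forces P (no external load).
Compatibility of the two members (thermal + elastic change equal): (α₁ − α₂)ΔT = P·[1/(A₁E₁) + 1/(A₂E₂)].
|α₁ − α₂|·ΔT = 7.7×10⁻⁶ × 39 = 0.0003003.
1/(A₁E₁) + 1/(A₂E₂) = 1/(725×31×10³) + 1/(525×109×10³) = 6.197×10⁻⁸ N⁻¹.
So P = 0.0003003 / 6.197×10⁻⁸ = 4.846 kN.
σ_{bronze} = P/A₂ = 4846/525 = 9.23 MPa, tensile.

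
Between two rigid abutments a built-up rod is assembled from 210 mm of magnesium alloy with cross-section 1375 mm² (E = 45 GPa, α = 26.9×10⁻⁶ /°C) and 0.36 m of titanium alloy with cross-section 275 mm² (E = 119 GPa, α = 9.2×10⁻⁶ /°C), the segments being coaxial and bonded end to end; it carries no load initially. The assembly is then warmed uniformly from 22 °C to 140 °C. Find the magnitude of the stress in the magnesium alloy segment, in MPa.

σ ≈ 53.4 MPa (compressive)

Free thermal expansion of the whole bar: Σ αᵢΔT Lᵢ = 26.9×10⁻⁶×118×210 + 9.2×10⁻⁶×118×360 = 1.057 mm.
The rigid supports impose zero overall length change; the single axial force P common to all segments must satisfy P Σ Lᵢ/(AᵢEᵢ) = δ_free.
The series flexibility is Σ Lᵢ/(AᵢEᵢ) = 210/(1375×45×10³) + 360/(275×119×10³) = 1.439×10⁻⁵ mm/N.
P = 1.057 / 1.439×10⁻⁵ = 73460 N = 73.46 kN, compressive.
σ_{magnesium alloy} = P / A = 73460 / 1375 = 53.42 MPa.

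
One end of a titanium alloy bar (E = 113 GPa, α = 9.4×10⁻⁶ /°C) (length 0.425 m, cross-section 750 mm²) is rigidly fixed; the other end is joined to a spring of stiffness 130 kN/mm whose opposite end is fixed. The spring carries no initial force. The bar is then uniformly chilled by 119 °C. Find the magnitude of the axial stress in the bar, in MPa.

The unrestrained thermal change is αΔT L = 9.4×10⁻⁶ × 119 × 425 = 0.4754 mm.
With a force P in the spring, the elastic change of the bar is PL/(AE) and that of the spring is P/k; compatibility requires their sum to equal δ_free.
So P = δ_free / [L/(AE) + 1/k] = 0.4754 / [ 425/(750×113×10³) + 1/(130×10³) ].
P = 0.4754 / 1.271×10⁻⁵ = 37410 N.
σ = P/A = 37410/750 = 49.88 MPa.

σ ≈ 49.9 MPa (tensile)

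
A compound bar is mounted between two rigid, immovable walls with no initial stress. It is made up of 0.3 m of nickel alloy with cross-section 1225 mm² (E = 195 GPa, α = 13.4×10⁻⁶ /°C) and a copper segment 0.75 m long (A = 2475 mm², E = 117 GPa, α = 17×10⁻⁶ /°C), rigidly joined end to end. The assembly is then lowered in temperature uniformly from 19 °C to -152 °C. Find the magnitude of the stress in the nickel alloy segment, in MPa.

σ ≈ 609 MPa (tensile)

If the supports were absent, the total length change would be Σ αᵢΔT Lᵢ = 13.4×10⁻⁶×171×300 + 17×10⁻⁶×171×750 = 2.868 mm.
The walls prevent any net length change, so an axial force P (same in every segment) develops. Compatibility: P · Σ Lᵢ/(AᵢEᵢ) = δ_free.
The series flexibility is Σ Lᵢ/(AᵢEᵢ) = 300/(1225×195×10³) + 750/(2475×117×10³) = 3.846×10⁻⁶ mm/N.
Hence P = δ_free / Σ(L/AE) = 2.868/3.846×10⁻⁶ = 745.6 kN (tensile).
σ_{nickel alloy} = P / A = 745600 / 1225 = 608.7 MPa.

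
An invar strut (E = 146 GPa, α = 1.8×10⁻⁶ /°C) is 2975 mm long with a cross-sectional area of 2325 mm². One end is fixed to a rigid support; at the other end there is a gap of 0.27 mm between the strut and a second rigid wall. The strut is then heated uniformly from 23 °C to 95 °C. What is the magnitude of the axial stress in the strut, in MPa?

Unrestrained expansion: δ_free = αΔT L = 1.8×10⁻⁶ × 72 × 2975 = 0.3856 mm.
The gap closes (δ_free > 0.27 mm) and the wall then resists a further 0.3856 − 0.27 = 0.1156 mm of expansion.
That suppressed elongation corresponds to σ = E·Δ/L = 146×10³ × 0.1156/2975 = 5.671 MPa.

σ ≈ 5.67 MPa (compressive)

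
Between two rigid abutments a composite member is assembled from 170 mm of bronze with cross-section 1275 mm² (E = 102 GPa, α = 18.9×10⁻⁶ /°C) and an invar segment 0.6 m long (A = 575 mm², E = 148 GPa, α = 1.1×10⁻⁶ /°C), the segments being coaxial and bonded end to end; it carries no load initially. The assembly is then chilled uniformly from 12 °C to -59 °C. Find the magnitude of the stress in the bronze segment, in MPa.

σ ≈ 25.8 MPa (tensile)

Free thermal contraction of the whole bar: Σ αᵢΔT Lᵢ = 18.9×10⁻⁶×71×170 + 1.1×10⁻⁶×71×600 = 0.275 mm.
The walls prevent any net length change, so an axial force P (same in every segment) develops. Compatibility: P · Σ Lᵢ/(AᵢEᵢ) = δ_free.
Σ Lᵢ/(AᵢEᵢ) = 170/(1275×102×10³) + 600/(575×148×10³) = 8.358×10⁻⁶ mm/N.
Hence P = δ_free / Σ(L/AE) = 0.275/8.358×10⁻⁶ = 32.9 kN (tensile).
σ_{bronze} = P / A = 32900 / 1275 = 25.81 MPa.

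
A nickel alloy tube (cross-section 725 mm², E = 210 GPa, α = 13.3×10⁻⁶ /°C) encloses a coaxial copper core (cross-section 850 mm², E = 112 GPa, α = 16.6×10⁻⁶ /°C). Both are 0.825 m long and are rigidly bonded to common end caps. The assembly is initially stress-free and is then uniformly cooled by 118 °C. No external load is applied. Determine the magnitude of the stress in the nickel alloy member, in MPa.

σ ≈ 31.5 MPa (compressive)

Both members must finish at the same length. With the larger α, the copper tends to over-contract; the plates restrain it, putting the copper in tension and the nickel alloy in compression. With no external load the two internal forces are equal and opposite, magnitude P.
Compatibility of the two members (thermal + elastic change equal): (α₁ − α₂)ΔT = P·[1/(A₁E₁) + 1/(A₂E₂)].
|α₁ − α₂|·ΔT = 3.3×10⁻⁶ × 118 = 0.0003894.
1/(A₁E₁) + 1/(A₂E₂) = 1/(725×210×10³) + 1/(850×112×10³) = 1.707×10⁻⁸ N⁻¹.
P = 0.0003894 / 1.707×10⁻⁸ = 22810 N = 22.81 kN.
σ_{nickel alloy} = P/A₁ = 22810/725 = 31.46 MPa, compressive.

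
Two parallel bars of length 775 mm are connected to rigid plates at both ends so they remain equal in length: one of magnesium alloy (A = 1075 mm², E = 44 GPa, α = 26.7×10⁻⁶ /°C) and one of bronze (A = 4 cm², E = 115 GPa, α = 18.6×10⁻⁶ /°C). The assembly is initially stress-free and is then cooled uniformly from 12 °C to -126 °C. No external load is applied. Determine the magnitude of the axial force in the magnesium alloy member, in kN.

The magnesium alloy has the larger α, so on cooling it would change length more than the bronze if both were free. The rigid plates force a common final length, so the magnesium alloy is put into tension and the bronze into compression, with equal and opposite forces P (no external load).
Equating the net (thermal + elastic) strains gives |α₁ − α₂|·ΔT = P·[1/(A₁E₁) + 1/(A₂E₂)].
|α₁ − α₂|·ΔT = 8.1×10⁻⁶ × 138 = 0.001118.
1/(A₁E₁) + 1/(A₂E₂) = 1/(1075×44×10³) + 1/(400×115×10³) = 4.288×10⁻⁸ N⁻¹.
P = 0.001118 / 4.288×10⁻⁸ = 26070 N = 26.07 kN.

P ≈ 26.1 kN (tensile in the magnesium alloy)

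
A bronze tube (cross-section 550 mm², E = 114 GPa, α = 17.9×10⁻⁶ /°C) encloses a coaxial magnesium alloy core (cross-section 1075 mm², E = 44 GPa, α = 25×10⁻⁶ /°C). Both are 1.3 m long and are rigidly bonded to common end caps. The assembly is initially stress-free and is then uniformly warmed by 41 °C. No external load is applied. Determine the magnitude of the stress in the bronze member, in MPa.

The magnesium alloy has the larger α, so on heating it would change length more than the bronze if both were free. The rigid plates force a common final length, so the magnesium alloy is put into compression and the bronze into tension, with equal and opposite forces P (no external load).
Setting the final lengths equal and cancelling L: (α₁ − α₂)ΔT = P/(A₁E₁) + P/(A₂E₂).
|α₁ − α₂|·ΔT = 7.1×10⁻⁶ × 41 = 0.0002911.
1/(A₁E₁) + 1/(A₂E₂) = 1/(550×114×10³) + 1/(1075×44×10³) = 3.709×10⁻⁸ N⁻¹.
So P = 0.0002911 / 3.709×10⁻⁸ = 7.848 kN.
σ_{bronze} = P/A₁ = 7848/550 = 14.27 MPa, tensile.

σ ≈ 14.3 MPa (tensile)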